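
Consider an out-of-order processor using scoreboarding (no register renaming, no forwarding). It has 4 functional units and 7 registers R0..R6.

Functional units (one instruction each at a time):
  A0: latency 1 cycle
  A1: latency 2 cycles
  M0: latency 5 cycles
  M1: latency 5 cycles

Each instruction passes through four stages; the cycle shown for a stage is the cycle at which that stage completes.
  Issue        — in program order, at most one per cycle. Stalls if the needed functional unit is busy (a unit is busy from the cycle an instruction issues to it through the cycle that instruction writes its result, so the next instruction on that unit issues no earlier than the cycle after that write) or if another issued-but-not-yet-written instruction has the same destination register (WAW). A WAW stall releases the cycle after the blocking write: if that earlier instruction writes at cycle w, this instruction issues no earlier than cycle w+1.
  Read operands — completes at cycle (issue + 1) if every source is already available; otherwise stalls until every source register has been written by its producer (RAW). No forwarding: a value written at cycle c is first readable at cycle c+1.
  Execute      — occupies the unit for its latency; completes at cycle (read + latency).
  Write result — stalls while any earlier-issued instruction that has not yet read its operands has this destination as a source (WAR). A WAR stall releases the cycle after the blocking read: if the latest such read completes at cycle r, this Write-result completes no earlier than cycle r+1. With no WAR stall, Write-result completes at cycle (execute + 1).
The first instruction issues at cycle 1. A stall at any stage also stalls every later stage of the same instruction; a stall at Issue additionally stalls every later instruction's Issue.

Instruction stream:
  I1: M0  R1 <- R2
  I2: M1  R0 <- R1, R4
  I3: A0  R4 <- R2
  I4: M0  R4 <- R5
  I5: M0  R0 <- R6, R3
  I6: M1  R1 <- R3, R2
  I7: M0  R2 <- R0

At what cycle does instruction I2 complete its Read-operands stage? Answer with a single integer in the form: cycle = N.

t=1  issue I1 (M0)
t=2  I1 read-ops | issue I2 (M1)
t=3  issue I3 (A0)
t=4  I3 read-ops
t=5  I3 finished on A0
t=7  I1 finished on M0
t=8  I1→R1
t=9  I2 read-ops
t=10  I3→R4
t=11  issue I4 (M0)
t=12  I4 read-ops
t=14  I2 finished on M1
t=15  I2→R0
t=17  I4 finished on M0
t=18  I4→R4
t=19  issue I5 (M0)
t=20  I5 read-ops | issue I6 (M1)
t=21  I6 read-ops
t=25  I5 finished on M0
t=26  I5→R0 | I6 finished on M1
t=27  I6→R1 | issue I7 (M0)
t=28  I7 read-ops
t=33  I7 finished on M0
t=34  I7→R2

cycle = 9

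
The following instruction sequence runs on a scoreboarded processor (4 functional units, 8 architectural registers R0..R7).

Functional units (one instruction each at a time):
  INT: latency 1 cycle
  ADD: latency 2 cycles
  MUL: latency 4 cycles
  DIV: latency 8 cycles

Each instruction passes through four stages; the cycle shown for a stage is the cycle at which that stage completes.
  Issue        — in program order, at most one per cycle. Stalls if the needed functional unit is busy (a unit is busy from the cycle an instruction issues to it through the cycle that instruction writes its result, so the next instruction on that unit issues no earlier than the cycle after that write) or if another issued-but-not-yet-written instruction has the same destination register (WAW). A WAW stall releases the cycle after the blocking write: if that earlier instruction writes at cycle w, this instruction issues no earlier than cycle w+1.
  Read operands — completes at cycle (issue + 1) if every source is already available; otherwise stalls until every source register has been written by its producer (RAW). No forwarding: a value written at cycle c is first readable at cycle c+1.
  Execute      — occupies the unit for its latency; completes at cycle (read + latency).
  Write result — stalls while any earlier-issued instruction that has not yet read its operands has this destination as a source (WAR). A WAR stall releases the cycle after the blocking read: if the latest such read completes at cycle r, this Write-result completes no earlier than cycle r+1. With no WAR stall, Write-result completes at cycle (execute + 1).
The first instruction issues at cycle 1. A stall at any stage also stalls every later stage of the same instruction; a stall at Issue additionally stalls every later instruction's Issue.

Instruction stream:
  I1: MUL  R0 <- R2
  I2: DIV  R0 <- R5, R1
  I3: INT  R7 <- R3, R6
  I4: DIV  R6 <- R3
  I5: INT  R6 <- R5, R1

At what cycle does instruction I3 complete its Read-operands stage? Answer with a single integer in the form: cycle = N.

cycle = 10

I1  is:1  ro:2  ex:6  wr:7
I2  is:8  ro:9  ex:17  wr:18  — WAW R0: wait I1 write@7
I3  is:9  ro:10  ex:11  wr:12
I4  is:19  ro:20  ex:28  wr:29  — struct: DIV busy until I2 writes@18
I5  is:30  ro:31  ex:32  wr:33  — WAW R6: wait I4 write@29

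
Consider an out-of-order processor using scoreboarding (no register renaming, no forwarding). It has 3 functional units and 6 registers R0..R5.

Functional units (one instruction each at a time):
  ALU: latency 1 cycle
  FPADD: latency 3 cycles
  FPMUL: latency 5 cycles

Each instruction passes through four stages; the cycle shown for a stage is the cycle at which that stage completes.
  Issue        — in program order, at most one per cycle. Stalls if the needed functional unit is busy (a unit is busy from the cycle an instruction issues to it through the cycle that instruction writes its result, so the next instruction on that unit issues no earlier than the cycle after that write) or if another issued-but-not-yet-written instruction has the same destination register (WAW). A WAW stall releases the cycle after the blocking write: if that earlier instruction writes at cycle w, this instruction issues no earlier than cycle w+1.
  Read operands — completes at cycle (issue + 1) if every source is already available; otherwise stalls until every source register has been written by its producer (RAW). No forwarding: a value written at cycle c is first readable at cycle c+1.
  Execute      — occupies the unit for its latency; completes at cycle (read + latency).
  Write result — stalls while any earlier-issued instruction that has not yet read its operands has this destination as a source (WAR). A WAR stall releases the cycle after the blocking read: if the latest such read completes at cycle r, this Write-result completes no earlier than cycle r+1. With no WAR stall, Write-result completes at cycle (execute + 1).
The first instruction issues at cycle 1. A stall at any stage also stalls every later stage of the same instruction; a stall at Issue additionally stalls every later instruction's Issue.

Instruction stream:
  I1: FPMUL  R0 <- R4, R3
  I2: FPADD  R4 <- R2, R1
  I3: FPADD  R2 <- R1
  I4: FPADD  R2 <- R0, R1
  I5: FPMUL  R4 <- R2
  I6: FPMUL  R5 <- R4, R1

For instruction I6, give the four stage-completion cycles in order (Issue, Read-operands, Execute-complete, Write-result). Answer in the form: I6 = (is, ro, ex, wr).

I6 = (27, 28, 33, 34)

[1] I1 issues→FPMUL
[2] I1 reads | I2 issues→FPADD
[3] I2 reads
[6] I2 exec-done
[7] I1 exec-done | I2 writes R4
[8] I1 writes R0 | I3 issues→FPADD
[9] I3 reads
[12] I3 exec-done
[13] I3 writes R2
[14] I4 issues→FPADD
[15] I4 reads | I5 issues→FPMUL
[18] I4 exec-done
[19] I4 writes R2
[20] I5 reads
[25] I5 exec-done
[26] I5 writes R4
[27] I6 issues→FPMUL
[28] I6 reads
[33] I6 exec-done
[34] I6 writes R5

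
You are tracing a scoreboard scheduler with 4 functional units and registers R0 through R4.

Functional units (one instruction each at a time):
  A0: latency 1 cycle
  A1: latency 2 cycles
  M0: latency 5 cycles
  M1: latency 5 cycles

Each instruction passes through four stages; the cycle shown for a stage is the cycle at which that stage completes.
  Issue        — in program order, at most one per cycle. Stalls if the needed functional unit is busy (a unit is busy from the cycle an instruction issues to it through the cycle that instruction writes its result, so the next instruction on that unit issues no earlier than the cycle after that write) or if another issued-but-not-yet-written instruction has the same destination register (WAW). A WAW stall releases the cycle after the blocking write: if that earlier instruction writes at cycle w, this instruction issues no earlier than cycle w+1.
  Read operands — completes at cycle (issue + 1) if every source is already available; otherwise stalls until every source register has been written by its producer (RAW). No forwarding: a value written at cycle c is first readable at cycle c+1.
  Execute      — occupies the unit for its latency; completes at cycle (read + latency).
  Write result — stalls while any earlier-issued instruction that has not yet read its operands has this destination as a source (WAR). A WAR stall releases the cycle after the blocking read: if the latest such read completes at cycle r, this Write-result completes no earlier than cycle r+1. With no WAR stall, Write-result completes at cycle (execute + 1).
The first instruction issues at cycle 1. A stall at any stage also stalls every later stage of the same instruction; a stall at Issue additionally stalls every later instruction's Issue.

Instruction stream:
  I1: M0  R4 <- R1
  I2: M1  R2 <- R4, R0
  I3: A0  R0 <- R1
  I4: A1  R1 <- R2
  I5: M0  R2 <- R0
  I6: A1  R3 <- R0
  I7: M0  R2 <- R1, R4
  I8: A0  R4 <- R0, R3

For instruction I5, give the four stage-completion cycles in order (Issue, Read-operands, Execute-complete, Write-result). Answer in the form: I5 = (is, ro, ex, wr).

I5 = (16, 17, 22, 23)

I1  is:1  ro:2  ex:7  wr:8
I2  is:2  ro:9  ex:14  wr:15  — RAW R4: wait I1 write@8
I3  is:3  ro:4  ex:5  wr:10  — WAR R0: wait I2 read@9
I4  is:4  ro:16  ex:18  wr:19  — RAW R2: wait I2 write@15
I5  is:16  ro:17  ex:22  wr:23  — WAW R2: wait I2 write@15
I6  is:20  ro:21  ex:23  wr:24  — struct: A1 busy until I4 writes@19
I7  is:24  ro:25  ex:30  wr:31  — struct: M0 busy until I5 writes@23
I8  is:25  ro:26  ex:27  wr:28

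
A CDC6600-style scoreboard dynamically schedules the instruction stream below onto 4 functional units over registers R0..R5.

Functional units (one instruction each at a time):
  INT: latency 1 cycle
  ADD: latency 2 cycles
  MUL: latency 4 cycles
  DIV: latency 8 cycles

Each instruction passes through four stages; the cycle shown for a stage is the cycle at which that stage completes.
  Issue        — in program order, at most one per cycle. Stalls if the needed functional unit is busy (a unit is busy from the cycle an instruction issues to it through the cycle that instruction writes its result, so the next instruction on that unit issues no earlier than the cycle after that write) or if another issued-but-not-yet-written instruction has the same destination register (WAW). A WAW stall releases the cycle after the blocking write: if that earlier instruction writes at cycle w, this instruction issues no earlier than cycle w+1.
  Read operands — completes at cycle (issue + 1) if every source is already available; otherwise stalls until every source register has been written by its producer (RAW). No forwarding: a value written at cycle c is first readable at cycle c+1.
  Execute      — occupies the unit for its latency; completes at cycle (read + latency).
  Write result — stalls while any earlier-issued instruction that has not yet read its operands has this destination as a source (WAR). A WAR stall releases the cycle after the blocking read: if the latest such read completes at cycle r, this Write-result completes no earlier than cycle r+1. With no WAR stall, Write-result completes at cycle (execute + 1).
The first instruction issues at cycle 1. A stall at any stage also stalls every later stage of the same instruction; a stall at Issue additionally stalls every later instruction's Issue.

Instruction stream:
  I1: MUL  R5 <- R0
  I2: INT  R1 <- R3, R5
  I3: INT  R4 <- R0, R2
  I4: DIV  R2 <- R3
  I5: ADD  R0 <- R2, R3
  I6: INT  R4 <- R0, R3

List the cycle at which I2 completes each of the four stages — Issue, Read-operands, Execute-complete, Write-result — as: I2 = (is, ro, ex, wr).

[I1] 1/2/6/7
[I2] 2/8/9/10  (RAW R5: wait I1 write@7)
[I3] 11/12/13/14  (struct: INT busy until I2 writes@10)
[I4] 12/13/21/22
[I5] 13/23/25/26  (RAW R2: wait I4 write@22)
[I6] 15/27/28/29  (struct: INT busy until I3 writes@14; RAW R0: wait I5 write@26)

I2 = (2, 8, 9, 10)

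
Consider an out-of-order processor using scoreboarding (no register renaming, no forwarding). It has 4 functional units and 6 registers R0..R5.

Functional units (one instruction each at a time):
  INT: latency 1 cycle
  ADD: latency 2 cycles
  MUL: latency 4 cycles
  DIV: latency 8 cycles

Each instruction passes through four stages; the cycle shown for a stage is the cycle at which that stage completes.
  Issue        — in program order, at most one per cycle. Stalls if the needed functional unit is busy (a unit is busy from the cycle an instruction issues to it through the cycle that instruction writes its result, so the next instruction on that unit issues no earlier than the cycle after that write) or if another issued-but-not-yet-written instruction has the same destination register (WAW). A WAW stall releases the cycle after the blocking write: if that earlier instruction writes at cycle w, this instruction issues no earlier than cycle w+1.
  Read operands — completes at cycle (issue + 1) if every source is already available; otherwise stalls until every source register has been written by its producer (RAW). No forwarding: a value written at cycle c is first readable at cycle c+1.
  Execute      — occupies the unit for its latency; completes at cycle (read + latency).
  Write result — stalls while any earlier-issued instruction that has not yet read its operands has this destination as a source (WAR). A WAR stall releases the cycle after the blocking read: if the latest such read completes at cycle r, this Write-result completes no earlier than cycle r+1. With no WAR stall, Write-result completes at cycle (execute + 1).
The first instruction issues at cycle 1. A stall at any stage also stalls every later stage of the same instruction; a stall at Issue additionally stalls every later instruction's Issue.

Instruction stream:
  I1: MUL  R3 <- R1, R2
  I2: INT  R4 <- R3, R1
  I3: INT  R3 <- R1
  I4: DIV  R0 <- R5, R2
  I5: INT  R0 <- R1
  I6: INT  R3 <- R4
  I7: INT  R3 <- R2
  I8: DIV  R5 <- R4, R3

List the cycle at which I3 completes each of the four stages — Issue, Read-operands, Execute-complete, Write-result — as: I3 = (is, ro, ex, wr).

I3 = (11, 12, 13, 14)

[1] I1→MUL
[2] I1 RO; I2→INT
[6] I1 EX
[7] I1 WR R3
[8] I2 RO
[9] I2 EX
[10] I2 WR R4
[11] I3→INT
[12] I3 RO; I4→DIV
[13] I3 EX; I4 RO
[14] I3 WR R3
[21] I4 EX
[22] I4 WR R0
[23] I5→INT
[24] I5 RO
[25] I5 EX
[26] I5 WR R0
[27] I6→INT
[28] I6 RO
[29] I6 EX
[30] I6 WR R3
[31] I7→INT
[32] I7 RO; I8→DIV
[33] I7 EX
[34] I7 WR R3
[35] I8 RO
[43] I8 EX
[44] I8 WR R5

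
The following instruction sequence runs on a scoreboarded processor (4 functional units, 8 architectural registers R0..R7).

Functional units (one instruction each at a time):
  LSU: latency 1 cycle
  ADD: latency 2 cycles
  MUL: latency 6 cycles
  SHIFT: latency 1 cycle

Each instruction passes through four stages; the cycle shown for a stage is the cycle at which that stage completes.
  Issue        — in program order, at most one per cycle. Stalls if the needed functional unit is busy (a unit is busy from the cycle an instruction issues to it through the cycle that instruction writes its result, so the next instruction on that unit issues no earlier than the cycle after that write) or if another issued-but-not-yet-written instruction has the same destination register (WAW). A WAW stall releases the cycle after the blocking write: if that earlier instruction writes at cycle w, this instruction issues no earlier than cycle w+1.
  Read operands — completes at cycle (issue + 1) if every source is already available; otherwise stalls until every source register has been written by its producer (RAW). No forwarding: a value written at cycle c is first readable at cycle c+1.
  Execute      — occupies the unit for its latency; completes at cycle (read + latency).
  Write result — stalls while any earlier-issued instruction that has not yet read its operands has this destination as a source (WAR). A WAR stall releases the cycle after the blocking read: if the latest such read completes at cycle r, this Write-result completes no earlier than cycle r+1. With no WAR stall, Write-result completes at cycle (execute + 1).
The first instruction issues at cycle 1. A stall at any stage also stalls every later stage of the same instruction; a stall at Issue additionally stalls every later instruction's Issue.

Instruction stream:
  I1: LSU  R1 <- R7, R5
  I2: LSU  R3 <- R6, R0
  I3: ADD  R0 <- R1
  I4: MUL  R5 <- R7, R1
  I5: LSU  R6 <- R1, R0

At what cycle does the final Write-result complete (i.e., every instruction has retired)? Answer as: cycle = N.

I1  is:1  ro:2  ex:3  wr:4
I2  is:5  ro:6  ex:7  wr:8  — struct: LSU busy until I1 writes@4
I3  is:6  ro:7  ex:9  wr:10
I4  is:7  ro:8  ex:14  wr:15
I5  is:9  ro:11  ex:12  wr:13  — struct: LSU busy until I2 writes@8, RAW R0: wait I3 write@10

cycle = 15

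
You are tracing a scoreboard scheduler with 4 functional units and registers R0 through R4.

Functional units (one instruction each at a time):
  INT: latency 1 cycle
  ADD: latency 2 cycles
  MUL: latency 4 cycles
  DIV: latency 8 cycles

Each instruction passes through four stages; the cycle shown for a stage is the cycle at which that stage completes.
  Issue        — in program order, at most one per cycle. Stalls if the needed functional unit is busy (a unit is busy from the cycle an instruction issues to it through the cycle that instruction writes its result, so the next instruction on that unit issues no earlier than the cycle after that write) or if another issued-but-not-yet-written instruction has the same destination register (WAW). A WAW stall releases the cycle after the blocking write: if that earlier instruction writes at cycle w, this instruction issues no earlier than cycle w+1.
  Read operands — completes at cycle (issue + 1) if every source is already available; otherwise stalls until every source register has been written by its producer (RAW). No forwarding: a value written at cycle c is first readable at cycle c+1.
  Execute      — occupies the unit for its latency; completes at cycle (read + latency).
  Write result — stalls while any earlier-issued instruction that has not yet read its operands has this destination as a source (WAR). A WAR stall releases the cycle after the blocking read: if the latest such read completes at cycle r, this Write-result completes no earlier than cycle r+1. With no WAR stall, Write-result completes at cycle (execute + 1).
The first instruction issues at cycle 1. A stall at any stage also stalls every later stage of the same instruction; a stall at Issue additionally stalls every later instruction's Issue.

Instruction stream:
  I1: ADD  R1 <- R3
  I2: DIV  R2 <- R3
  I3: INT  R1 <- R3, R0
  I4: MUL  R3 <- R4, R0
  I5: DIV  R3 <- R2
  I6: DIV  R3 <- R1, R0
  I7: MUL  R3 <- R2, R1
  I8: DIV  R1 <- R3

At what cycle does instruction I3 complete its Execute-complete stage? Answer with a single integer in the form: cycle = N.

c1: I1 issues→ADD
c2: I1 reads | I2 issues→DIV
c3: I2 reads
c4: I1 exec-done
c5: I1 writes R1
c6: I3 issues→INT
c7: I3 reads | I4 issues→MUL
c8: I3 exec-done | I4 reads
c9: I3 writes R1
c11: I2 exec-done
c12: I2 writes R2 | I4 exec-done
c13: I4 writes R3
c14: I5 issues→DIV
c15: I5 reads
c23: I5 exec-done
c24: I5 writes R3
c25: I6 issues→DIV
c26: I6 reads
c34: I6 exec-done
c35: I6 writes R3
c36: I7 issues→MUL
c37: I7 reads | I8 issues→DIV
c41: I7 exec-done
c42: I7 writes R3
c43: I8 reads
c51: I8 exec-done
c52: I8 writes R1

cycle = 8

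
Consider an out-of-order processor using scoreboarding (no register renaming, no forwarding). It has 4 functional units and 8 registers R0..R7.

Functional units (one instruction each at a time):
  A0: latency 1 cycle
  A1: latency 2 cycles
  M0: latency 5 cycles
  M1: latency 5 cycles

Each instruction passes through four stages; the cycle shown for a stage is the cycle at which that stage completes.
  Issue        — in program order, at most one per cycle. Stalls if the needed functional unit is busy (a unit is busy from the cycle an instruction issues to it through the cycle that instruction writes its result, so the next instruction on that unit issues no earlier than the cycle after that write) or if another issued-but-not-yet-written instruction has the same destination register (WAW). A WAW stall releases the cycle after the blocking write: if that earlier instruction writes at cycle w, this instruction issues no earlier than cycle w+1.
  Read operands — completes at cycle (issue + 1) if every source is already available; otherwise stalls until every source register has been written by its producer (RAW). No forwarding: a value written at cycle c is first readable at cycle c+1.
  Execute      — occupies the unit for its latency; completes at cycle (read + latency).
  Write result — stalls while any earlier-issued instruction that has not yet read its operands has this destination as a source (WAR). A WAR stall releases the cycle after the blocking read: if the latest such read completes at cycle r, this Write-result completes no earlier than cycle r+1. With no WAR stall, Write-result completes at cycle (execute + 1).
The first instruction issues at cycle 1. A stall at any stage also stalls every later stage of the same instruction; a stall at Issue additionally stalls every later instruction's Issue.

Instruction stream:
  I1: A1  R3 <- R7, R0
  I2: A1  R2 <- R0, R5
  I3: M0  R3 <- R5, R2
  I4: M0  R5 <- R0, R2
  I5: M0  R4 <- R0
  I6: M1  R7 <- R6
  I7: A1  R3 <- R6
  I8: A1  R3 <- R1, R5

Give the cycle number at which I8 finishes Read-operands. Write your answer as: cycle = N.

cycle = 34

c1: I1 issues→A1
c2: I1 reads
c4: I1 exec-done
c5: I1 writes R3
c6: I2 issues→A1
c7: I2 reads · I3 issues→M0
c9: I2 exec-done
c10: I2 writes R2
c11: I3 reads
c16: I3 exec-done
c17: I3 writes R3
c18: I4 issues→M0
c19: I4 reads
c24: I4 exec-done
c25: I4 writes R5
c26: I5 issues→M0
c27: I5 reads · I6 issues→M1
c28: I6 reads · I7 issues→A1
c29: I7 reads
c31: I7 exec-done
c32: I5 exec-done · I7 writes R3
c33: I5 writes R4 · I6 exec-done · I8 issues→A1
c34: I6 writes R7 · I8 reads
c36: I8 exec-done
c37: I8 writes R3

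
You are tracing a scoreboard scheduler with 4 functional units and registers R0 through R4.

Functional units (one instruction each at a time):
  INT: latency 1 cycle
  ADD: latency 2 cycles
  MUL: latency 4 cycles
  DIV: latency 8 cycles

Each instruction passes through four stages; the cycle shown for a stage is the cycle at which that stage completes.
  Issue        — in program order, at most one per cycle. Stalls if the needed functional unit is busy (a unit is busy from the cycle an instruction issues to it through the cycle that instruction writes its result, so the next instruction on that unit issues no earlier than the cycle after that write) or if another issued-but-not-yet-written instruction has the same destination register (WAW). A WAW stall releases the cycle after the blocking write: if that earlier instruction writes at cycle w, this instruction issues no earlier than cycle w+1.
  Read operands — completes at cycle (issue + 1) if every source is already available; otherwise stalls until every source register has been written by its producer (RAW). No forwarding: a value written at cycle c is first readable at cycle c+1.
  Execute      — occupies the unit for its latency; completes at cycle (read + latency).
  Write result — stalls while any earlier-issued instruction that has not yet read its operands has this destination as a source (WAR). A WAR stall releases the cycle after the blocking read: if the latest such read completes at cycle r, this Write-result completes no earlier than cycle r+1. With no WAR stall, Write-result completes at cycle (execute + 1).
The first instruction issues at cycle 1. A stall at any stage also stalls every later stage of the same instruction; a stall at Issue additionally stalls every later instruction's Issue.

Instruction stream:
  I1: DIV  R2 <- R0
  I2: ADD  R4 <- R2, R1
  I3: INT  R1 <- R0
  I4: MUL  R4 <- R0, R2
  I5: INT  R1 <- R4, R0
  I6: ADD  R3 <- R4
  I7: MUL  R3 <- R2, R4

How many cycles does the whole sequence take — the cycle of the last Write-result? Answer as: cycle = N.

cycle = 33

c1: I1 issues→DIV
c2: I1 reads · I2 issues→ADD
c3: I3 issues→INT
c4: I3 reads
c5: I3 exec-done
c10: I1 exec-done
c11: I1 writes R2
c12: I2 reads
c13: I3 writes R1
c14: I2 exec-done
c15: I2 writes R4
c16: I4 issues→MUL
c17: I4 reads · I5 issues→INT
c18: I6 issues→ADD
c21: I4 exec-done
c22: I4 writes R4
c23: I5 reads · I6 reads
c24: I5 exec-done
c25: I5 writes R1 · I6 exec-done
c26: I6 writes R3
c27: I7 issues→MUL
c28: I7 reads
c32: I7 exec-done
c33: I7 writes R3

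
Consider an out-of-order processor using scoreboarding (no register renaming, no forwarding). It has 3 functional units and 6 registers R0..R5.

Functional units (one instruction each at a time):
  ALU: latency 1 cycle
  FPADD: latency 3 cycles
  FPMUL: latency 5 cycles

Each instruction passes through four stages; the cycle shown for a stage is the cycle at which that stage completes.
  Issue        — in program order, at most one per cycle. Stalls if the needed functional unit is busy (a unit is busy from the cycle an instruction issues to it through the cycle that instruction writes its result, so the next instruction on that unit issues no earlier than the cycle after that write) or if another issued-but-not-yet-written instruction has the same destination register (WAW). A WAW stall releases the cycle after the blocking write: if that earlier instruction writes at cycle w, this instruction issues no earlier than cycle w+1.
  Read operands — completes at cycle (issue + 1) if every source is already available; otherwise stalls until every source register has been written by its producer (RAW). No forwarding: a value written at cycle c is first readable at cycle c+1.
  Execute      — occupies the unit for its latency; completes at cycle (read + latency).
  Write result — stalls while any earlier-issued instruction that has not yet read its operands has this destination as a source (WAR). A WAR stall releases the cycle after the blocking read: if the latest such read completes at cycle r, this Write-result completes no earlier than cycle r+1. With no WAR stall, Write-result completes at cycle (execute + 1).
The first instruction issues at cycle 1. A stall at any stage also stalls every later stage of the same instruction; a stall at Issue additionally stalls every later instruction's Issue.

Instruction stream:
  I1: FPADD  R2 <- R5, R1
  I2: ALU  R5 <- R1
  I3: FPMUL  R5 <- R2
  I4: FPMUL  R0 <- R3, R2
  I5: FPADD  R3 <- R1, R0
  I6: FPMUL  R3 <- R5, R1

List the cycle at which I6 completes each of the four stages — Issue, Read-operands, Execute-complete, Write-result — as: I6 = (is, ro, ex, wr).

I6 = (27, 28, 33, 34)

[1] issue I1 (FPADD)
[2] I1 read-ops, issue I2 (ALU)
[3] I2 read-ops
[4] I2 finished on ALU
[5] I1 finished on FPADD, I2→R5
[6] I1→R2, issue I3 (FPMUL)
[7] I3 read-ops
[12] I3 finished on FPMUL
[13] I3→R5
[14] issue I4 (FPMUL)
[15] I4 read-ops, issue I5 (FPADD)
[20] I4 finished on FPMUL
[21] I4→R0
[22] I5 read-ops
[25] I5 finished on FPADD
[26] I5→R3
[27] issue I6 (FPMUL)
[28] I6 read-ops
[33] I6 finished on FPMUL
[34] I6→R3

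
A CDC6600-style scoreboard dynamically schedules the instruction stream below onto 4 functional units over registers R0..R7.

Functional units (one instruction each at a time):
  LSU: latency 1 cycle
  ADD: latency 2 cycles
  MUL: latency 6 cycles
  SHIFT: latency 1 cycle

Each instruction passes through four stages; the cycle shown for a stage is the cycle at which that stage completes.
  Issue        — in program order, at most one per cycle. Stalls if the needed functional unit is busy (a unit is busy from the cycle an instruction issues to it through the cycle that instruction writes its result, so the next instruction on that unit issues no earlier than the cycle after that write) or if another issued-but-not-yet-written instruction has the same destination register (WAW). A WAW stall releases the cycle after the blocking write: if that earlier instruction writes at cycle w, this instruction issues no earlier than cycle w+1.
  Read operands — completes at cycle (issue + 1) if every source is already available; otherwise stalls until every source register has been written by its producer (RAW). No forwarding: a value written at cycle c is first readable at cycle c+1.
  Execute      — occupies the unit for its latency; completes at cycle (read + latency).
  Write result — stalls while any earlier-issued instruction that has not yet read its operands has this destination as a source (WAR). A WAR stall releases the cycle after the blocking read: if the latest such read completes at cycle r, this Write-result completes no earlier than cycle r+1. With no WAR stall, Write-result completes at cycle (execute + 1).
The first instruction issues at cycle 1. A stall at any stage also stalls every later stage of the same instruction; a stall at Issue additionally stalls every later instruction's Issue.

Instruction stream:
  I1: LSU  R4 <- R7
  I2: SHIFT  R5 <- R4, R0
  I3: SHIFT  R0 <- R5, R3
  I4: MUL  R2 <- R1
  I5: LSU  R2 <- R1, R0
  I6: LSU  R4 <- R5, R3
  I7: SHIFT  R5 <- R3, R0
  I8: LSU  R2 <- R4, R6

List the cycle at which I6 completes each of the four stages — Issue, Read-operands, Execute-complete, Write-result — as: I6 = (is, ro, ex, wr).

I6 = (22, 23, 24, 25)

t=1  I1 dispatched to LSU
t=2  I1 operands ready · I2 dispatched to SHIFT
t=3  I1 complete
t=4  R4←I1
t=5  I2 operands ready
t=6  I2 complete
t=7  R5←I2
t=8  I3 dispatched to SHIFT
t=9  I3 operands ready · I4 dispatched to MUL
t=10  I3 complete · I4 operands ready
t=11  R0←I3
t=16  I4 complete
t=17  R2←I4
t=18  I5 dispatched to LSU
t=19  I5 operands ready
t=20  I5 complete
t=21  R2←I5
t=22  I6 dispatched to LSU
t=23  I6 operands ready · I7 dispatched to SHIFT
t=24  I6 complete · I7 operands ready
t=25  R4←I6 · I7 complete
t=26  R5←I7 · I8 dispatched to LSU
t=27  I8 operands ready
t=28  I8 complete
t=29  R2←I8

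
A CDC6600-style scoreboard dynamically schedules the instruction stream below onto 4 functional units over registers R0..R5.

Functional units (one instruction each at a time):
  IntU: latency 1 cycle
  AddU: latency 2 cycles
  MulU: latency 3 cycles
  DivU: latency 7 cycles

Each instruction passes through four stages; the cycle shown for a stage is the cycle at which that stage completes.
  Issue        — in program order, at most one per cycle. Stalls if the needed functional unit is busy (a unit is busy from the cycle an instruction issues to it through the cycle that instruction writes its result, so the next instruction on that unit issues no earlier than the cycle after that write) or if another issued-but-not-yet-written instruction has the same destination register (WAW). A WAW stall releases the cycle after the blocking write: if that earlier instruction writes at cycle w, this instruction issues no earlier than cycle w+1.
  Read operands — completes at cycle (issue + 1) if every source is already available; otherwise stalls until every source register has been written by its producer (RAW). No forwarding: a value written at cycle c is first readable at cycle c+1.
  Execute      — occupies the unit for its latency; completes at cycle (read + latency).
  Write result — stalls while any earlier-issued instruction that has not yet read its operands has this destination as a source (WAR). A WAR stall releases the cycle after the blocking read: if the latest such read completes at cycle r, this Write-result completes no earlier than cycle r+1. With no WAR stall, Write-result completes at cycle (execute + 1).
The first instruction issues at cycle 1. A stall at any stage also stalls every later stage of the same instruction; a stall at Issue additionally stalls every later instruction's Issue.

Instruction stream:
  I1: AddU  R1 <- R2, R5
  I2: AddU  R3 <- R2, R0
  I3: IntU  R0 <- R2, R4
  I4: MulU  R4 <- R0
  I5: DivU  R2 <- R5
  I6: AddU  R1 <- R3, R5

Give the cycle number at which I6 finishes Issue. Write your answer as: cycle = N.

cycle = 11

[1] I1→AddU
[2] I1 RO
[4] I1 EX
[5] I1 WR R1
[6] I2→AddU
[7] I2 RO · I3→IntU
[8] I3 RO · I4→MulU
[9] I2 EX · I3 EX · I5→DivU
[10] I2 WR R3 · I3 WR R0 · I5 RO
[11] I4 RO · I6→AddU
[12] I6 RO
[14] I4 EX · I6 EX
[15] I4 WR R4 · I6 WR R1
[17] I5 EX
[18] I5 WR R2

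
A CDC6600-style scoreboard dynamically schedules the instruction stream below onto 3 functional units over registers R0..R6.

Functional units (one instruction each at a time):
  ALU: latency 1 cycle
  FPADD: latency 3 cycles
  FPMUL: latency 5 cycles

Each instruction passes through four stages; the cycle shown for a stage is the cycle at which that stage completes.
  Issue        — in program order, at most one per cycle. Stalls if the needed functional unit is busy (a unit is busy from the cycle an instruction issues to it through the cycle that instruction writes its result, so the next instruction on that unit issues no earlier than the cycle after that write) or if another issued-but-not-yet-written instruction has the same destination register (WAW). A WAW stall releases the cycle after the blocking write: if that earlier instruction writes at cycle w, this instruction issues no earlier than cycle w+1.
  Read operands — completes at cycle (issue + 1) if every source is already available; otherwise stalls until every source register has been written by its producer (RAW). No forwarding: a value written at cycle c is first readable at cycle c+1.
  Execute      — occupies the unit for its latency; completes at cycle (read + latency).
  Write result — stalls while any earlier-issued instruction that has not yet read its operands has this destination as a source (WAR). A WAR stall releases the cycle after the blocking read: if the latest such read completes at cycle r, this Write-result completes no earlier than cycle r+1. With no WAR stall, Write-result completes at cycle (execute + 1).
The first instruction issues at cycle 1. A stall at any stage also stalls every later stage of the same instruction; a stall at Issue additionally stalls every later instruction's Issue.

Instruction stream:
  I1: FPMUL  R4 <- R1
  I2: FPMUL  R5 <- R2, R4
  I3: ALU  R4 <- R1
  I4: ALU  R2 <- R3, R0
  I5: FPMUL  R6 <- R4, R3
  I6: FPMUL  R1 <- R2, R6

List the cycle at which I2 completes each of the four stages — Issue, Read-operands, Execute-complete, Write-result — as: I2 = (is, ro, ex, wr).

I1: IS=1 RO=2 EX=7 WR=8
I2: IS=9 RO=10 EX=15 WR=16  [struct: FPMUL busy until I1 writes@8]
I3: IS=10 RO=11 EX=12 WR=13
I4: IS=14 RO=15 EX=16 WR=17  [struct: ALU busy until I3 writes@13]
I5: IS=17 RO=18 EX=23 WR=24  [struct: FPMUL busy until I2 writes@16]
I6: IS=25 RO=26 EX=31 WR=32  [struct: FPMUL busy until I5 writes@24]

I2 = (9, 10, 15, 16)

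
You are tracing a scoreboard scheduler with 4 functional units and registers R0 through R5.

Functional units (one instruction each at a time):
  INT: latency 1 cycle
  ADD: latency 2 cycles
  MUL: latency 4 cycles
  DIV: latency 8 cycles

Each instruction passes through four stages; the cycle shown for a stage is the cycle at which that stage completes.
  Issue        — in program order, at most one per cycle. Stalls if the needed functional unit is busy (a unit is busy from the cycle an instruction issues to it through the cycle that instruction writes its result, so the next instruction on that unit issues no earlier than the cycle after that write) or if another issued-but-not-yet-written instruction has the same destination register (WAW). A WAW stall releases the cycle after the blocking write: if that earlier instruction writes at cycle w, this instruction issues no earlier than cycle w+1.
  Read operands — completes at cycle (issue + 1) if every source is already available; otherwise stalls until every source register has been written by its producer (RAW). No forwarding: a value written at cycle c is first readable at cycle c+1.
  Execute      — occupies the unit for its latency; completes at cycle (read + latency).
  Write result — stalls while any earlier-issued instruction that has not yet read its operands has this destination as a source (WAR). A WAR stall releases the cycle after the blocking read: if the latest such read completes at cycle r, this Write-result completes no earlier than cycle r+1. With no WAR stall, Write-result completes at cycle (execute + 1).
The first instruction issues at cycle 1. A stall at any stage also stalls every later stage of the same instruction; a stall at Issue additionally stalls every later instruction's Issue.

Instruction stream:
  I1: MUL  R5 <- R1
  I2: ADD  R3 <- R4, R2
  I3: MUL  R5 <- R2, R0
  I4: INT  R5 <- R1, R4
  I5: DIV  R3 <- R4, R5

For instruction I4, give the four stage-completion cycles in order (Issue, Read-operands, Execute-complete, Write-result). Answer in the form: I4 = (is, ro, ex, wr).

I4 = (15, 16, 17, 18)

cycle 1: I1→MUL
cycle 2: I1 RO, I2→ADD
cycle 3: I2 RO
cycle 5: I2 EX
cycle 6: I1 EX, I2 WR R3
cycle 7: I1 WR R5
cycle 8: I3→MUL
cycle 9: I3 RO
cycle 13: I3 EX
cycle 14: I3 WR R5
cycle 15: I4→INT
cycle 16: I4 RO, I5→DIV
cycle 17: I4 EX
cycle 18: I4 WR R5
cycle 19: I5 RO
cycle 27: I5 EX
cycle 28: I5 WR R3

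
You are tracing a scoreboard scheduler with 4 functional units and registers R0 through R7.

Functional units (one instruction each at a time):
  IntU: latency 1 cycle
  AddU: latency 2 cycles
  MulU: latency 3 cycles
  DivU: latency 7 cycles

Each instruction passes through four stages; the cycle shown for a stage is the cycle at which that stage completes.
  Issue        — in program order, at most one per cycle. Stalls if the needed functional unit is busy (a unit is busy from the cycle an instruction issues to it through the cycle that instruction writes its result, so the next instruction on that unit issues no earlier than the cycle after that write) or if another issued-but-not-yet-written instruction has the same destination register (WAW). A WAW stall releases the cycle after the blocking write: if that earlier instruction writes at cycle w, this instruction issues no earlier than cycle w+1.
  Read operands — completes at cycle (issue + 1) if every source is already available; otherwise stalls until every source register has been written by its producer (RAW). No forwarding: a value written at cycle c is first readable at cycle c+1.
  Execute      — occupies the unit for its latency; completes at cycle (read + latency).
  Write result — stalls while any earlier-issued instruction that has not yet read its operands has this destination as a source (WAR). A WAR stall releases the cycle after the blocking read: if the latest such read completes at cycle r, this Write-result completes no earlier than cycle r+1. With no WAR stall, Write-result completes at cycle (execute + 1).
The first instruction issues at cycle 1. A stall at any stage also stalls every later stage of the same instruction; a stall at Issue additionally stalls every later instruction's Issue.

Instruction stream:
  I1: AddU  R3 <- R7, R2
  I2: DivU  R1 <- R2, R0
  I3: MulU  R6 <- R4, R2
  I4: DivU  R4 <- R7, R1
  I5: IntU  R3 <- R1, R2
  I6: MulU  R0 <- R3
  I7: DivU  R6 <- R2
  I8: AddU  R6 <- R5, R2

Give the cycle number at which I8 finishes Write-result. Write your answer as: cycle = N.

I1: IS=1 RO=2 EX=4 WR=5
I2: IS=2 RO=3 EX=10 WR=11
I3: IS=3 RO=4 EX=7 WR=8
I4: IS=12 RO=13 EX=20 WR=21  [struct: DivU busy until I2 writes@11]
I5: IS=13 RO=14 EX=15 WR=16
I6: IS=14 RO=17 EX=20 WR=21  [RAW R3: wait I5 write@16]
I7: IS=22 RO=23 EX=30 WR=31  [struct: DivU busy until I4 writes@21]
I8: IS=32 RO=33 EX=35 WR=36  [WAW R6: wait I7 write@31]

cycle = 36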